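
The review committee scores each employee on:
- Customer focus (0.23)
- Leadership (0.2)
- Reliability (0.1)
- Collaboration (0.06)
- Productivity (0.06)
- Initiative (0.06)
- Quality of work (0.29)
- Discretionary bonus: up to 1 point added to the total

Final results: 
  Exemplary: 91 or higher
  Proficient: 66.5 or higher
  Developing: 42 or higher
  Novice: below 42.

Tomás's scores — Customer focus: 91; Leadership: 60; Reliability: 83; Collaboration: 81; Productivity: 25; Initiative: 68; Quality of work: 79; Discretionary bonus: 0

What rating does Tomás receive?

Proficient

Weighted total:
  Customer focus 91 × 0.23 = 20.93
  Leadership 60 × 0.2 = 12
  Reliability 83 × 0.1 = 8.3
  Collaboration 81 × 0.06 = 4.86
  Productivity 25 × 0.06 = 1.5
  Initiative 68 × 0.06 = 4.08
  Quality of work 79 × 0.29 = 22.91
Sum = 74.58
Discretionary bonus: 74.58 + 0 = 74.58
74.58 is ≥ 66.5 and < 91 → Proficient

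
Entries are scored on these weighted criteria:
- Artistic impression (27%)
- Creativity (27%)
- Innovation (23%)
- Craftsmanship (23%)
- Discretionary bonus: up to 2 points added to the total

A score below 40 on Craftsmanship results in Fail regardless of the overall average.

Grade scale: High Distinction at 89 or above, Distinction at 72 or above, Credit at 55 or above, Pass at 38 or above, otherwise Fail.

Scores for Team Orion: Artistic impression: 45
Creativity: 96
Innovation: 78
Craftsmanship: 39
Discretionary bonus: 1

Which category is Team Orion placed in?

Craftsmanship score 39 < 40: minimum not met.
Weighted total:
  Artistic impression 45 × 0.27 = 12.15
  Creativity 96 × 0.27 = 25.92
  Innovation 78 × 0.23 = 17.94
  Craftsmanship 39 × 0.23 = 8.97
Sum = 64.98
Discretionary bonus: 64.98 + 1 = 65.98
Because the Craftsmanship minimum was not met, the result is Fail.

Fail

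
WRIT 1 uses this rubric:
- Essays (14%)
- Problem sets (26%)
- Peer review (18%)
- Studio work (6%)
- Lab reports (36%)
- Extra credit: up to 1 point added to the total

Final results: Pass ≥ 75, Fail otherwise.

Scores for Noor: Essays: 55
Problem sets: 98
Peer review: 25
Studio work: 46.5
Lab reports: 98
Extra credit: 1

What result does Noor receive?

Weighted total:
  Essays 55 × 0.14 = 7.7
  Problem sets 98 × 0.26 = 25.48
  Peer review 25 × 0.18 = 4.5
  Studio work 46.5 × 0.06 = 2.79
  Lab reports 98 × 0.36 = 35.28
Sum = 75.75
Extra credit: 75.75 + 1 = 76.75
76.75 ≥ 75 → Pass

Pass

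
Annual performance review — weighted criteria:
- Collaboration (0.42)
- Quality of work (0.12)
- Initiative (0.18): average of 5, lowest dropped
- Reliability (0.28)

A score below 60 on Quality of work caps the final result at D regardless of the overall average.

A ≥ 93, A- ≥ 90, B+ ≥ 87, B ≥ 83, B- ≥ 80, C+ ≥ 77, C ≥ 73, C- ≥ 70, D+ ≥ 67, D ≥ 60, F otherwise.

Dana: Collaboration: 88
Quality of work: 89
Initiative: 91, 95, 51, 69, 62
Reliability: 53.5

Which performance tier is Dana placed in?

Initiative: drop 51 → average of remaining 4 = 317/4 = 79.25
Quality of work score 89 ≥ 60: minimum met.
Weighted total:
  Collaboration 88 × 0.42 = 36.96
  Quality of work 89 × 0.12 = 10.68
  Initiative 79.25 × 0.18 = 14.265
  Reliability 53.5 × 0.28 = 14.98
Sum = 76.885
76.885 is ≥ 73 and < 77 → C

C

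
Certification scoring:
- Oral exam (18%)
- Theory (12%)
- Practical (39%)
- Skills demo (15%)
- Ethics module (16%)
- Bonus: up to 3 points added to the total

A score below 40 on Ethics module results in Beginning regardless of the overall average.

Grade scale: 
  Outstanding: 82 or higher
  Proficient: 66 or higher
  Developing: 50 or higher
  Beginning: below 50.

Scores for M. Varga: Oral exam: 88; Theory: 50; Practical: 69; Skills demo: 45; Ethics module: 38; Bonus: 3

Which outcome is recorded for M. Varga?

Ethics module score 38 < 40: minimum not met.
Weighted total:
  Oral exam 88 × 0.18 = 15.84
  Theory 50 × 0.12 = 6
  Practical 69 × 0.39 = 26.91
  Skills demo 45 × 0.15 = 6.75
  Ethics module 38 × 0.16 = 6.08
Sum = 61.58
Bonus: 61.58 + 3 = 64.58
Because the Ethics module minimum was not met, the result is Beginning.

Beginning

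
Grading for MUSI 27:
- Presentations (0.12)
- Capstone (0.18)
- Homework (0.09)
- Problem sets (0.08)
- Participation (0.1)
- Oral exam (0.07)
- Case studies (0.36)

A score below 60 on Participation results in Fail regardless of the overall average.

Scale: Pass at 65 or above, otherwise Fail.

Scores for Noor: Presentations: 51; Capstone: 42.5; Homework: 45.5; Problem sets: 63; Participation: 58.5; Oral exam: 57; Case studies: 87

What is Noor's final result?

Fail

Participation score 58.5 < 60: minimum not met.
Weighted total:
  Presentations 51 × 0.12 = 6.12
  Capstone 42.5 × 0.18 = 7.65
  Homework 45.5 × 0.09 = 4.095
  Problem sets 63 × 0.08 = 5.04
  Participation 58.5 × 0.1 = 5.85
  Oral exam 57 × 0.07 = 3.99
  Case studies 87 × 0.36 = 31.32
Sum = 64.065
Because the Participation minimum was not met, the result is Fail.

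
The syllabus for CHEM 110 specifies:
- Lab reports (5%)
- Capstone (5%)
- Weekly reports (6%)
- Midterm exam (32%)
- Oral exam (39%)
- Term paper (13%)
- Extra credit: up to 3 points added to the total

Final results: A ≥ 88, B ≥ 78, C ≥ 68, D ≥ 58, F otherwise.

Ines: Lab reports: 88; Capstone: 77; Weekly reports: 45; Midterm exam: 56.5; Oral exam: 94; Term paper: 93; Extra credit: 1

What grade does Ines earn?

Weighted total:
  Lab reports 88 × 0.05 = 4.4
  Capstone 77 × 0.05 = 3.85
  Weekly reports 45 × 0.06 = 2.7
  Midterm exam 56.5 × 0.32 = 18.08
  Oral exam 94 × 0.39 = 36.66
  Term paper 93 × 0.13 = 12.09
Sum = 77.78
Extra credit: 77.78 + 1 = 78.78
78.78 is ≥ 78 and < 88 → B

B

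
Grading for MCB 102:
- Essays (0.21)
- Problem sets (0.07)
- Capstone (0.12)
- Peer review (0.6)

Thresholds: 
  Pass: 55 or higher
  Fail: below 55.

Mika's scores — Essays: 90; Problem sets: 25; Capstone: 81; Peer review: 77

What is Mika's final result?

Weighted total:
  Essays 90 × 0.21 = 18.9
  Problem sets 25 × 0.07 = 1.75
  Capstone 81 × 0.12 = 9.72
  Peer review 77 × 0.6 = 46.2
Sum = 76.57
76.57 ≥ 55 → Pass

Pass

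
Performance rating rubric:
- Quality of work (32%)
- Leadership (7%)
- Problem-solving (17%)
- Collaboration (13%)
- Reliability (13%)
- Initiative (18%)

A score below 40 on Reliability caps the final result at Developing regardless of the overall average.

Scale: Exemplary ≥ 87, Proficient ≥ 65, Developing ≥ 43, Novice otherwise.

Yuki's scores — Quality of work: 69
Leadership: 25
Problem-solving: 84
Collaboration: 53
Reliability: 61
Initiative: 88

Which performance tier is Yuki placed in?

Reliability score 61 ≥ 40: minimum met.
Weighted total:
  Quality of work 69 × 0.32 = 22.08
  Leadership 25 × 0.07 = 1.75
  Problem-solving 84 × 0.17 = 14.28
  Collaboration 53 × 0.13 = 6.89
  Reliability 61 × 0.13 = 7.93
  Initiative 88 × 0.18 = 15.84
Sum = 68.77
68.77 is ≥ 65 and < 87 → Proficient

Proficient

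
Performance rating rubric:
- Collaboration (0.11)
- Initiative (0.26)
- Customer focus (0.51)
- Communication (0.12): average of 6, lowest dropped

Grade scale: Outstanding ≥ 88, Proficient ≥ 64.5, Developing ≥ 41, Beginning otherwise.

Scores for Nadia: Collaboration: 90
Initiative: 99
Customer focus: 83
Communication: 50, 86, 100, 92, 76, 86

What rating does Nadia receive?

Outstanding

Communication: drop 50 → average of remaining 5 = 440/5 = 88
Weighted total:
  Collaboration 90 × 0.11 = 9.9
  Initiative 99 × 0.26 = 25.74
  Customer focus 83 × 0.51 = 42.33
  Communication 88 × 0.12 = 10.56
Sum = 88.53
88.53 ≥ 88 → Outstanding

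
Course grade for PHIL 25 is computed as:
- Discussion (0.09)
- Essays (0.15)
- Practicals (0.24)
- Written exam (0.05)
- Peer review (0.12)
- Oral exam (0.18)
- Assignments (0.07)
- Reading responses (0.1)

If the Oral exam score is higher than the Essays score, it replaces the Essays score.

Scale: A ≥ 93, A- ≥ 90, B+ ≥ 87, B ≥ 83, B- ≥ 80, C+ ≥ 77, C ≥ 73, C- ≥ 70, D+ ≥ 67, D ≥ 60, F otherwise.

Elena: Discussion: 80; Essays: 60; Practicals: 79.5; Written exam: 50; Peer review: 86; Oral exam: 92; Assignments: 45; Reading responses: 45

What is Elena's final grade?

C+

Oral exam (92) > Essays (60), so Essays counts as 92.
Weighted total:
  Discussion 80 × 0.09 = 7.2
  Essays 92 × 0.15 = 13.8
  Practicals 79.5 × 0.24 = 19.08
  Written exam 50 × 0.05 = 2.5
  Peer review 86 × 0.12 = 10.32
  Oral exam 92 × 0.18 = 16.56
  Assignments 45 × 0.07 = 3.15
  Reading responses 45 × 0.1 = 4.5
Sum = 77.11
77.11 is ≥ 77 and < 80 → C+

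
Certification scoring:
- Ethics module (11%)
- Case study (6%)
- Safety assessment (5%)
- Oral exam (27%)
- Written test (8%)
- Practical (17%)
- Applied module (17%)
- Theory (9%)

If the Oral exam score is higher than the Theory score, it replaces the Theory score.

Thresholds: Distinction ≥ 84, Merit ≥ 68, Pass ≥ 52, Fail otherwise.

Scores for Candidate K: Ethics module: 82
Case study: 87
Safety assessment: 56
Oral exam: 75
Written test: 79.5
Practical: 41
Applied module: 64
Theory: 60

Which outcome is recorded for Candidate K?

Merit

Oral exam (75) > Theory (60), so Theory counts as 75.
Weighted total:
  Ethics module 82 × 0.11 = 9.02
  Case study 87 × 0.06 = 5.22
  Safety assessment 56 × 0.05 = 2.8
  Oral exam 75 × 0.27 = 20.25
  Written test 79.5 × 0.08 = 6.36
  Practical 41 × 0.17 = 6.97
  Applied module 64 × 0.17 = 10.88
  Theory 75 × 0.09 = 6.75
Sum = 68.25
68.25 is ≥ 68 and < 84 → Merit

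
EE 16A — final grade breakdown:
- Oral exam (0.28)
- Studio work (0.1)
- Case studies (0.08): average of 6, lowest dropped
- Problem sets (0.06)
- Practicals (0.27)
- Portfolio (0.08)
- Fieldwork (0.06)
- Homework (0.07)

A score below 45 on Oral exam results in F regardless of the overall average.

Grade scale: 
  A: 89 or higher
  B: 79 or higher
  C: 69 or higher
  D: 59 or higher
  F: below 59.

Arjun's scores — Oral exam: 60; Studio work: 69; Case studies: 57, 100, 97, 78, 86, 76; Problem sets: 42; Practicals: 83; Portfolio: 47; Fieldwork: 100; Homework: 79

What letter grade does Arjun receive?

Case studies: drop 57 → average of remaining 5 = 437/5 = 87.4
Oral exam score 60 ≥ 45: minimum met.
Weighted total:
  Oral exam 60 × 0.28 = 16.8
  Studio work 69 × 0.1 = 6.9
  Case studies 87.4 × 0.08 = 6.992
  Problem sets 42 × 0.06 = 2.52
  Practicals 83 × 0.27 = 22.41
  Portfolio 47 × 0.08 = 3.76
  Fieldwork 100 × 0.06 = 6
  Homework 79 × 0.07 = 5.53
Sum = 70.912
70.912 is ≥ 69 and < 79 → C

C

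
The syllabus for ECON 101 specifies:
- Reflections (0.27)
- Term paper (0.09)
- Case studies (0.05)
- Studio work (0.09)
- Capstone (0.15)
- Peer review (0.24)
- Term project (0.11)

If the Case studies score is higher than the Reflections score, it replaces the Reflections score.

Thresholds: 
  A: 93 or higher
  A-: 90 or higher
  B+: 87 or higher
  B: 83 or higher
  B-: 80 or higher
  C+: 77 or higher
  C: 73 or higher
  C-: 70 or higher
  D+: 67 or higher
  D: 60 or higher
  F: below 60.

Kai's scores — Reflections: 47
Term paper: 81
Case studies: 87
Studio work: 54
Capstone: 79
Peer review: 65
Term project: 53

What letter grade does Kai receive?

C

Case studies (87) > Reflections (47), so Reflections counts as 87.
Weighted total:
  Reflections 87 × 0.27 = 23.49
  Term paper 81 × 0.09 = 7.29
  Case studies 87 × 0.05 = 4.35
  Studio work 54 × 0.09 = 4.86
  Capstone 79 × 0.15 = 11.85
  Peer review 65 × 0.24 = 15.6
  Term project 53 × 0.11 = 5.83
Sum = 73.27
73.27 is ≥ 73 and < 77 → C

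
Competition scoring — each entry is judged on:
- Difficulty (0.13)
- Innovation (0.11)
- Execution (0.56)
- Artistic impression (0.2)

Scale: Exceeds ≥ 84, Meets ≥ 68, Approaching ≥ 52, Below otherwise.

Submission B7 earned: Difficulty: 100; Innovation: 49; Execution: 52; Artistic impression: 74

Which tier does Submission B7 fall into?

Weighted total:
  Difficulty 100 × 0.13 = 13
  Innovation 49 × 0.11 = 5.39
  Execution 52 × 0.56 = 29.12
  Artistic impression 74 × 0.2 = 14.8
Sum = 62.31
62.31 is ≥ 52 and < 68 → Approaching

Approaching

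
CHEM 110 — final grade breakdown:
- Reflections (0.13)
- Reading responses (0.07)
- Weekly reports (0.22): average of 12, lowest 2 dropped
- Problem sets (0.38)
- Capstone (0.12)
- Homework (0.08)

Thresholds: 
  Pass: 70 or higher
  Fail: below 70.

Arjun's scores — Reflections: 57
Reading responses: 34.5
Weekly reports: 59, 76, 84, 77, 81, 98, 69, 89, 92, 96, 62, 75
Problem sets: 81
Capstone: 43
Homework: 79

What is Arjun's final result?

Weekly reports: drop 59, 62 → average of remaining 10 = 837/10 = 83.7
Weighted total:
  Reflections 57 × 0.13 = 7.41
  Reading responses 34.5 × 0.07 = 2.415
  Weekly reports 83.7 × 0.22 = 18.414
  Problem sets 81 × 0.38 = 30.78
  Capstone 43 × 0.12 = 5.16
  Homework 79 × 0.08 = 6.32
Sum = 70.499
70.499 ≥ 70 → Pass

Pass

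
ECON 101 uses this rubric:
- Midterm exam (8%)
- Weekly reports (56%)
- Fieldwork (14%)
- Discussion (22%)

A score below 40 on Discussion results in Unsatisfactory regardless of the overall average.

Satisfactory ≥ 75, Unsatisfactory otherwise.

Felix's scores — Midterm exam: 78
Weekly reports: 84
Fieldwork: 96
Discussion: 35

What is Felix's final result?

Unsatisfactory

Discussion score 35 < 40: minimum not met.
Weighted total:
  Midterm exam 78 × 0.08 = 6.24
  Weekly reports 84 × 0.56 = 47.04
  Fieldwork 96 × 0.14 = 13.44
  Discussion 35 × 0.22 = 7.7
Sum = 74.42
Because the Discussion minimum was not met, the result is Unsatisfactory.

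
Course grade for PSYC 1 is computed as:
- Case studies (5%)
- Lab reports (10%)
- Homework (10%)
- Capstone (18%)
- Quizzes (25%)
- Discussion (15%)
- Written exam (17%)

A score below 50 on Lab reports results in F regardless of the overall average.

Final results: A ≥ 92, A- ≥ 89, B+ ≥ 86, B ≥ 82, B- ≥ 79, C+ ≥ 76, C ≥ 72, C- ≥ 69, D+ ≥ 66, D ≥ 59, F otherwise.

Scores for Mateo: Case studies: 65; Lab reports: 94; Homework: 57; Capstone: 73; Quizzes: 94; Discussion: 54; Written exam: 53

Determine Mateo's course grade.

C

Lab reports score 94 ≥ 50: minimum met.
Weighted total:
  Case studies 65 × 0.05 = 3.25
  Lab reports 94 × 0.1 = 9.4
  Homework 57 × 0.1 = 5.7
  Capstone 73 × 0.18 = 13.14
  Quizzes 94 × 0.25 = 23.5
  Discussion 54 × 0.15 = 8.1
  Written exam 53 × 0.17 = 9.01
Sum = 72.1
72.1 is ≥ 72 and < 76 → C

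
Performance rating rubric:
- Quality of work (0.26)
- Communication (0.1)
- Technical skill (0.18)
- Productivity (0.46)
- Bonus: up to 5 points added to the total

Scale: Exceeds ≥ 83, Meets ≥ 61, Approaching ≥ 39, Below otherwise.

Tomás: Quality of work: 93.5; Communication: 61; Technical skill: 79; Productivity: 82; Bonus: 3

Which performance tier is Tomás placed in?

Weighted total:
  Quality of work 93.5 × 0.26 = 24.31
  Communication 61 × 0.1 = 6.1
  Technical skill 79 × 0.18 = 14.22
  Productivity 82 × 0.46 = 37.72
Sum = 82.35
Bonus: 82.35 + 3 = 85.35
85.35 ≥ 83 → Exceeds

Exceeds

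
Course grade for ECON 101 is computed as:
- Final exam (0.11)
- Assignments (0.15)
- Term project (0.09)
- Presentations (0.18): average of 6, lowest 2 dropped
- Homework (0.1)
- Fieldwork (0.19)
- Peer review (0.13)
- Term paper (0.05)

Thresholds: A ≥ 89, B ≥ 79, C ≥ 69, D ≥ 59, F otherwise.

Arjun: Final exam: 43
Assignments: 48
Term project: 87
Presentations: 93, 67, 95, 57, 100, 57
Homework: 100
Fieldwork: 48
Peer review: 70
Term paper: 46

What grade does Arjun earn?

Presentations: drop 57, 57 → average of remaining 4 = 355/4 = 88.75
Weighted total:
  Final exam 43 × 0.11 = 4.73
  Assignments 48 × 0.15 = 7.2
  Term project 87 × 0.09 = 7.83
  Presentations 88.75 × 0.18 = 15.975
  Homework 100 × 0.1 = 10
  Fieldwork 48 × 0.19 = 9.12
  Peer review 70 × 0.13 = 9.1
  Term paper 46 × 0.05 = 2.3
Sum = 66.255
66.255 is ≥ 59 and < 69 → D

D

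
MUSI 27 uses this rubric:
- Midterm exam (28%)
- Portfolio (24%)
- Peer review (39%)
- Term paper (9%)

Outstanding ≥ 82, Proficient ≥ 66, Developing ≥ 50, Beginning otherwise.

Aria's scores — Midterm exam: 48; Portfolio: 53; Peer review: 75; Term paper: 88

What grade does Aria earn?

Weighted total:
  Midterm exam 48 × 0.28 = 13.44
  Portfolio 53 × 0.24 = 12.72
  Peer review 75 × 0.39 = 29.25
  Term paper 88 × 0.09 = 7.92
Sum = 63.33
63.33 is ≥ 50 and < 66 → Developing

Developing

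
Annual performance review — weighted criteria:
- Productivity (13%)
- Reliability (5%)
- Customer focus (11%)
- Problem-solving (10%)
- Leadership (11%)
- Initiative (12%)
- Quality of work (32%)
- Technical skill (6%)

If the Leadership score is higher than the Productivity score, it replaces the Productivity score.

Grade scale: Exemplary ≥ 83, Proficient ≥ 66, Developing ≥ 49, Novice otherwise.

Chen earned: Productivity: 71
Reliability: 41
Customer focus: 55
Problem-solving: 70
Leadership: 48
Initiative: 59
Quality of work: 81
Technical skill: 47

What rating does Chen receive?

Developing

Leadership (48) ≤ Productivity (71), so Productivity stays at 71.
Weighted total:
  Productivity 71 × 0.13 = 9.23
  Reliability 41 × 0.05 = 2.05
  Customer focus 55 × 0.11 = 6.05
  Problem-solving 70 × 0.1 = 7
  Leadership 48 × 0.11 = 5.28
  Initiative 59 × 0.12 = 7.08
  Quality of work 81 × 0.32 = 25.92
  Technical skill 47 × 0.06 = 2.82
Sum = 65.43
65.43 is ≥ 49 and < 66 → Developing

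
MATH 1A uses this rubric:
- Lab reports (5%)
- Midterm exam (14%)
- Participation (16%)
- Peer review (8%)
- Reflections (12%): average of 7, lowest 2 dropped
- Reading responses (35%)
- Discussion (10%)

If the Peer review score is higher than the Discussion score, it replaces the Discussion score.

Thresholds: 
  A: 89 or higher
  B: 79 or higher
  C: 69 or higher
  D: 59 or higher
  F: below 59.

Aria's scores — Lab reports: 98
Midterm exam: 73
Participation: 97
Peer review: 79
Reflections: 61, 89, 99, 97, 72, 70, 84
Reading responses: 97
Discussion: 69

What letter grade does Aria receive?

A

Reflections: drop 61, 70 → average of remaining 5 = 441/5 = 88.2
Peer review (79) > Discussion (69), so Discussion counts as 79.
Weighted total:
  Lab reports 98 × 0.05 = 4.9
  Midterm exam 73 × 0.14 = 10.22
  Participation 97 × 0.16 = 15.52
  Peer review 79 × 0.08 = 6.32
  Reflections 88.2 × 0.12 = 10.584
  Reading responses 97 × 0.35 = 33.95
  Discussion 79 × 0.1 = 7.9
Sum = 89.394
89.394 ≥ 89 → A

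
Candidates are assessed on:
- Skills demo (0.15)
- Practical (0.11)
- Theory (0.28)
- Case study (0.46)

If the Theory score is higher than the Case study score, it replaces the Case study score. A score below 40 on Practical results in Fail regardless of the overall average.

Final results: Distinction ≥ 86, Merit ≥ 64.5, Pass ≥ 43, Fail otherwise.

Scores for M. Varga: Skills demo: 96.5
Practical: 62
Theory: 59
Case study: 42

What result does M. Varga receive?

Theory (59) > Case study (42), so Case study counts as 59.
Practical score 62 ≥ 40: minimum met.
Weighted total:
  Skills demo 96.5 × 0.15 = 14.475
  Practical 62 × 0.11 = 6.82
  Theory 59 × 0.28 = 16.52
  Case study 59 × 0.46 = 27.14
Sum = 64.955
64.955 is ≥ 64.5 and < 86 → Merit

Merit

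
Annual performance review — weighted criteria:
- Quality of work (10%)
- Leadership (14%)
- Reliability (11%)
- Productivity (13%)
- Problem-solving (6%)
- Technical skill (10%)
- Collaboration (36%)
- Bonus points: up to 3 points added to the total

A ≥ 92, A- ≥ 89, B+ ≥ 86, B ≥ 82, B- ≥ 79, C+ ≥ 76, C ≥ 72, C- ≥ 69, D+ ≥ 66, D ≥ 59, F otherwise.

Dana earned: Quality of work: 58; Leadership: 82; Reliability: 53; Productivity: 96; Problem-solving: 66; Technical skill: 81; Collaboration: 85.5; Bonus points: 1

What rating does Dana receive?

B-

Weighted total:
  Quality of work 58 × 0.1 = 5.8
  Leadership 82 × 0.14 = 11.48
  Reliability 53 × 0.11 = 5.83
  Productivity 96 × 0.13 = 12.48
  Problem-solving 66 × 0.06 = 3.96
  Technical skill 81 × 0.1 = 8.1
  Collaboration 85.5 × 0.36 = 30.78
Sum = 78.43
Bonus points: 78.43 + 1 = 79.43
79.43 is ≥ 79 and < 82 → B-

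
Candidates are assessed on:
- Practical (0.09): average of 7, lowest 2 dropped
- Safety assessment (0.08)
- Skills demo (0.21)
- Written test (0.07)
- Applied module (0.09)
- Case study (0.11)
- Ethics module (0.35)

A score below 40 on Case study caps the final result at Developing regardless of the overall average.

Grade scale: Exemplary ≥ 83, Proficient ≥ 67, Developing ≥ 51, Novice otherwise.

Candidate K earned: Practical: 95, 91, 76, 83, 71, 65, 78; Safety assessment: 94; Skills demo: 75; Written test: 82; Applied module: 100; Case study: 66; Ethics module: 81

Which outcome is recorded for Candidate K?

Proficient

Practical: drop 65, 71 → average of remaining 5 = 423/5 = 84.6
Case study score 66 ≥ 40: minimum met.
Weighted total:
  Practical 84.6 × 0.09 = 7.614
  Safety assessment 94 × 0.08 = 7.52
  Skills demo 75 × 0.21 = 15.75
  Written test 82 × 0.07 = 5.74
  Applied module 100 × 0.09 = 9
  Case study 66 × 0.11 = 7.26
  Ethics module 81 × 0.35 = 28.35
Sum = 81.234
81.234 is ≥ 67 and < 83 → Proficient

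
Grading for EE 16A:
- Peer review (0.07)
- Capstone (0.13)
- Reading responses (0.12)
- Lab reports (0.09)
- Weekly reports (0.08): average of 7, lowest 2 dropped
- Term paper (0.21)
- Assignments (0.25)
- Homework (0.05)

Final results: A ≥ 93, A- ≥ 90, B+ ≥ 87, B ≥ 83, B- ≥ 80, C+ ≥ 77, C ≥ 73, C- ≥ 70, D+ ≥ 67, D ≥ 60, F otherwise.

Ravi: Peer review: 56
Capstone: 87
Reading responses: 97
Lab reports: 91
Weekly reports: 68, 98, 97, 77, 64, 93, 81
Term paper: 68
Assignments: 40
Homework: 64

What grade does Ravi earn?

Weekly reports: drop 64, 68 → average of remaining 5 = 446/5 = 89.2
Weighted total:
  Peer review 56 × 0.07 = 3.92
  Capstone 87 × 0.13 = 11.31
  Reading responses 97 × 0.12 = 11.64
  Lab reports 91 × 0.09 = 8.19
  Weekly reports 89.2 × 0.08 = 7.136
  Term paper 68 × 0.21 = 14.28
  Assignments 40 × 0.25 = 10
  Homework 64 × 0.05 = 3.2
Sum = 69.676
69.676 is ≥ 67 and < 70 → D+

D+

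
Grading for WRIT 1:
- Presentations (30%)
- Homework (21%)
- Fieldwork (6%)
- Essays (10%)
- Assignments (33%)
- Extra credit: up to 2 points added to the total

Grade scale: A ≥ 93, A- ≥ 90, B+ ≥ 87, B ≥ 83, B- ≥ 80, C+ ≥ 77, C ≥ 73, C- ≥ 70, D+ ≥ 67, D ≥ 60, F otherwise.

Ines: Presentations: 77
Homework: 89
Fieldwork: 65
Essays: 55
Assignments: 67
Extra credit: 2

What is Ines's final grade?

Weighted total:
  Presentations 77 × 0.3 = 23.1
  Homework 89 × 0.21 = 18.69
  Fieldwork 65 × 0.06 = 3.9
  Essays 55 × 0.1 = 5.5
  Assignments 67 × 0.33 = 22.11
Sum = 73.3
Extra credit: 73.3 + 2 = 75.3
75.3 is ≥ 73 and < 77 → C

C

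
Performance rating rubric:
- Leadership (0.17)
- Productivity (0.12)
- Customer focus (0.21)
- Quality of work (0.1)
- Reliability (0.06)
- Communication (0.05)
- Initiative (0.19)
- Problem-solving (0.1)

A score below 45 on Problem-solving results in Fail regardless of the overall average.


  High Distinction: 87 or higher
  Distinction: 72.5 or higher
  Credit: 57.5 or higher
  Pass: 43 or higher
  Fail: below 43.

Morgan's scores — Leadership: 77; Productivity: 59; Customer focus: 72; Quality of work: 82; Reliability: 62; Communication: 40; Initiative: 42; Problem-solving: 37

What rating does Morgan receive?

Fail

Problem-solving score 37 < 45: minimum not met.
Weighted total:
  Leadership 77 × 0.17 = 13.09
  Productivity 59 × 0.12 = 7.08
  Customer focus 72 × 0.21 = 15.12
  Quality of work 82 × 0.1 = 8.2
  Reliability 62 × 0.06 = 3.72
  Communication 40 × 0.05 = 2
  Initiative 42 × 0.19 = 7.98
  Problem-solving 37 × 0.1 = 3.7
Sum = 60.89
Because the Problem-solving minimum was not met, the result is Fail.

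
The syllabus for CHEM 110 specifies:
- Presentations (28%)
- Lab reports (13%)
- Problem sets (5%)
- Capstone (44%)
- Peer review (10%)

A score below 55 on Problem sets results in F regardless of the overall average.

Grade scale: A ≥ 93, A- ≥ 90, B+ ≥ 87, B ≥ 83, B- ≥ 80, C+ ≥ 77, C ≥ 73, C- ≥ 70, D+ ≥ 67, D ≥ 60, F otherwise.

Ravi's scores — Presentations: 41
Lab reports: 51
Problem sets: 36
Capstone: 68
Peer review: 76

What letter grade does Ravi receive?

Problem sets score 36 < 55: minimum not met.
Weighted total:
  Presentations 41 × 0.28 = 11.48
  Lab reports 51 × 0.13 = 6.63
  Problem sets 36 × 0.05 = 1.8
  Capstone 68 × 0.44 = 29.92
  Peer review 76 × 0.1 = 7.6
Sum = 57.43
Because the Problem sets minimum was not met, the result is F.

F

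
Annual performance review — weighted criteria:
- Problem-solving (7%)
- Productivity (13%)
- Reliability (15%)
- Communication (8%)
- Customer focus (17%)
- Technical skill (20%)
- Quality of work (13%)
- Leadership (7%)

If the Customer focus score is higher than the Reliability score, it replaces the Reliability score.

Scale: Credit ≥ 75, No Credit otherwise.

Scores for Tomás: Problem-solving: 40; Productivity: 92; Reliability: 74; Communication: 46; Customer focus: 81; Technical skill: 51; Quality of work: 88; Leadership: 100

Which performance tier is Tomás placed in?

No Credit

Customer focus (81) > Reliability (74), so Reliability counts as 81.
Weighted total:
  Problem-solving 40 × 0.07 = 2.8
  Productivity 92 × 0.13 = 11.96
  Reliability 81 × 0.15 = 12.15
  Communication 46 × 0.08 = 3.68
  Customer focus 81 × 0.17 = 13.77
  Technical skill 51 × 0.2 = 10.2
  Quality of work 88 × 0.13 = 11.44
  Leadership 100 × 0.07 = 7
Sum = 73
73 < 75 → No Credit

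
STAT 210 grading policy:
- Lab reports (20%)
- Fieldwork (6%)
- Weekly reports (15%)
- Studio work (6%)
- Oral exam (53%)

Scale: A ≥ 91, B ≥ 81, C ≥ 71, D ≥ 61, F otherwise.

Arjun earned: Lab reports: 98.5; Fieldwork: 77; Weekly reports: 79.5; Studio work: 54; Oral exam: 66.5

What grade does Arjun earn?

C

Weighted total:
  Lab reports 98.5 × 0.2 = 19.7
  Fieldwork 77 × 0.06 = 4.62
  Weekly reports 79.5 × 0.15 = 11.925
  Studio work 54 × 0.06 = 3.24
  Oral exam 66.5 × 0.53 = 35.245
Sum = 74.73
74.73 is ≥ 71 and < 81 → C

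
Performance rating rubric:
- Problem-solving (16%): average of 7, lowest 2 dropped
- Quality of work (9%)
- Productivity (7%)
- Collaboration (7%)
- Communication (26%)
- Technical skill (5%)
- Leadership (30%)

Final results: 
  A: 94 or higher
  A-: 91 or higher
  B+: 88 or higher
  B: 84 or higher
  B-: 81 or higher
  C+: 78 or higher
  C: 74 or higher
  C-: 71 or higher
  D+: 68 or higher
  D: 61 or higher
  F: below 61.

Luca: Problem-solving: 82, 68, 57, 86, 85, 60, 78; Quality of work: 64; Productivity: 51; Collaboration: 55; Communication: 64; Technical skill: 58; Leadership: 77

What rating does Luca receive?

Problem-solving: drop 57, 60 → average of remaining 5 = 399/5 = 79.8
Weighted total:
  Problem-solving 79.8 × 0.16 = 12.768
  Quality of work 64 × 0.09 = 5.76
  Productivity 51 × 0.07 = 3.57
  Collaboration 55 × 0.07 = 3.85
  Communication 64 × 0.26 = 16.64
  Technical skill 58 × 0.05 = 2.9
  Leadership 77 × 0.3 = 23.1
Sum = 68.588
68.588 is ≥ 68 and < 71 → D+

D+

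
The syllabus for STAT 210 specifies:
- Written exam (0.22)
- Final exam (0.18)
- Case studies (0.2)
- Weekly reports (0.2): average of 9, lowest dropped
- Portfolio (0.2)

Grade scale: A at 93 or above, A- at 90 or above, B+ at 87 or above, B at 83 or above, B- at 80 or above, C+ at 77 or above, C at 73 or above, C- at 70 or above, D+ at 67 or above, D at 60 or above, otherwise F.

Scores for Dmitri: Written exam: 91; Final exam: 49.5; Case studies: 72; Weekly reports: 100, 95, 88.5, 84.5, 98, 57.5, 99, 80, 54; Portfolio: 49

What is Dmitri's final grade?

C-

Weekly reports: drop 54 → average of remaining 8 = 702.5/8 = 87.8125
Weighted total:
  Written exam 91 × 0.22 = 20.02
  Final exam 49.5 × 0.18 = 8.91
  Case studies 72 × 0.2 = 14.4
  Weekly reports 87.8125 × 0.2 = 17.5625
  Portfolio 49 × 0.2 = 9.8
Sum = 70.6925
70.6925 is ≥ 70 and < 73 → C-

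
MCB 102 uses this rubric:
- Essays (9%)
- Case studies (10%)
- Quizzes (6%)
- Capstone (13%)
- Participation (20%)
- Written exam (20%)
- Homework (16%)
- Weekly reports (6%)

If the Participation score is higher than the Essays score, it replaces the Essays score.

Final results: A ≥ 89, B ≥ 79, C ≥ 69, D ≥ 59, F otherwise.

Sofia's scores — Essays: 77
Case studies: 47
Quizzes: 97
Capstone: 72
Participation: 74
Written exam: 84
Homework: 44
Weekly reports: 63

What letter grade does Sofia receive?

Participation (74) ≤ Essays (77), so Essays stays at 77.
Weighted total:
  Essays 77 × 0.09 = 6.93
  Case studies 47 × 0.1 = 4.7
  Quizzes 97 × 0.06 = 5.82
  Capstone 72 × 0.13 = 9.36
  Participation 74 × 0.2 = 14.8
  Written exam 84 × 0.2 = 16.8
  Homework 44 × 0.16 = 7.04
  Weekly reports 63 × 0.06 = 3.78
Sum = 69.23
69.23 is ≥ 69 and < 79 → C

C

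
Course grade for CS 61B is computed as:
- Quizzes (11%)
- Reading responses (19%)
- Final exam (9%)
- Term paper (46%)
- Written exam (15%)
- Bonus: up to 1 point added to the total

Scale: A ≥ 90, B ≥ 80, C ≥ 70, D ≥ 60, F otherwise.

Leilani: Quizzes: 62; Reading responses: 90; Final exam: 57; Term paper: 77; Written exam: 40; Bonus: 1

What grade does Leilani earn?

Weighted total:
  Quizzes 62 × 0.11 = 6.82
  Reading responses 90 × 0.19 = 17.1
  Final exam 57 × 0.09 = 5.13
  Term paper 77 × 0.46 = 35.42
  Written exam 40 × 0.15 = 6
Sum = 70.47
Bonus: 70.47 + 1 = 71.47
71.47 is ≥ 70 and < 80 → C

C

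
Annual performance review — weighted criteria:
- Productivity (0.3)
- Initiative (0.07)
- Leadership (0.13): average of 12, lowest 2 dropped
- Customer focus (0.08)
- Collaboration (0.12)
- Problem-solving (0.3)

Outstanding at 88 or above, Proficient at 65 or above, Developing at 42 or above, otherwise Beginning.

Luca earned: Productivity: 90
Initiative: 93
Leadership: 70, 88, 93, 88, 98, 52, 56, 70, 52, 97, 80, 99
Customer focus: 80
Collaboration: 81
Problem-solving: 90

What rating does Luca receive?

Leadership: drop 52, 52 → average of remaining 10 = 839/10 = 83.9
Weighted total:
  Productivity 90 × 0.3 = 27
  Initiative 93 × 0.07 = 6.51
  Leadership 83.9 × 0.13 = 10.907
  Customer focus 80 × 0.08 = 6.4
  Collaboration 81 × 0.12 = 9.72
  Problem-solving 90 × 0.3 = 27
Sum = 87.537
87.537 is ≥ 65 and < 88 → Proficient

Proficient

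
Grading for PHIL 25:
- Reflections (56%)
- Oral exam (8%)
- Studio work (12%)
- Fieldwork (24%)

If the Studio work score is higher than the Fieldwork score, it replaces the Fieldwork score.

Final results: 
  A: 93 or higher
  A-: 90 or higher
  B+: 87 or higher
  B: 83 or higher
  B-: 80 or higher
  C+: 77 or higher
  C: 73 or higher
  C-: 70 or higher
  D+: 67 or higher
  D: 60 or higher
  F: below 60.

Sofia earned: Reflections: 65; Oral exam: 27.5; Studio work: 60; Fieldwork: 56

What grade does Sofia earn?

Studio work (60) > Fieldwork (56), so Fieldwork counts as 60.
Weighted total:
  Reflections 65 × 0.56 = 36.4
  Oral exam 27.5 × 0.08 = 2.2
  Studio work 60 × 0.12 = 7.2
  Fieldwork 60 × 0.24 = 14.4
Sum = 60.2
60.2 is ≥ 60 and < 67 → D

D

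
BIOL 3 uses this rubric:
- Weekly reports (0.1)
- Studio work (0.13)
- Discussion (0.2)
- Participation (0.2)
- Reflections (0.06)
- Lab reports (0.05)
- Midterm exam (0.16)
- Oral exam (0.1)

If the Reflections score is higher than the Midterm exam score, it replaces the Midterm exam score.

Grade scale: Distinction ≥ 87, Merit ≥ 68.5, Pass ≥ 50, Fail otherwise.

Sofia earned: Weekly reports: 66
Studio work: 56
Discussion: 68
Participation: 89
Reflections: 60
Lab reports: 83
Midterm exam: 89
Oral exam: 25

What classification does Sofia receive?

Reflections (60) ≤ Midterm exam (89), so Midterm exam stays at 89.
Weighted total:
  Weekly reports 66 × 0.1 = 6.6
  Studio work 56 × 0.13 = 7.28
  Discussion 68 × 0.2 = 13.6
  Participation 89 × 0.2 = 17.8
  Reflections 60 × 0.06 = 3.6
  Lab reports 83 × 0.05 = 4.15
  Midterm exam 89 × 0.16 = 14.24
  Oral exam 25 × 0.1 = 2.5
Sum = 69.77
69.77 is ≥ 68.5 and < 87 → Merit

Merit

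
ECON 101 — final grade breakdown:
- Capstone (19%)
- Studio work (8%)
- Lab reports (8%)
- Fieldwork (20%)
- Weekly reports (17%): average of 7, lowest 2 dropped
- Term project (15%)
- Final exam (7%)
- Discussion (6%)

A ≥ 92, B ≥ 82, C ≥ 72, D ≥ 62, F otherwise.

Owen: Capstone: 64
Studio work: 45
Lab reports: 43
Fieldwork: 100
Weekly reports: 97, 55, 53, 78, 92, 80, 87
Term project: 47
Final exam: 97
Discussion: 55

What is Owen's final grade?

D

Weekly reports: drop 53, 55 → average of remaining 5 = 434/5 = 86.8
Weighted total:
  Capstone 64 × 0.19 = 12.16
  Studio work 45 × 0.08 = 3.6
  Lab reports 43 × 0.08 = 3.44
  Fieldwork 100 × 0.2 = 20
  Weekly reports 86.8 × 0.17 = 14.756
  Term project 47 × 0.15 = 7.05
  Final exam 97 × 0.07 = 6.79
  Discussion 55 × 0.06 = 3.3
Sum = 71.096
71.096 is ≥ 62 and < 72 → D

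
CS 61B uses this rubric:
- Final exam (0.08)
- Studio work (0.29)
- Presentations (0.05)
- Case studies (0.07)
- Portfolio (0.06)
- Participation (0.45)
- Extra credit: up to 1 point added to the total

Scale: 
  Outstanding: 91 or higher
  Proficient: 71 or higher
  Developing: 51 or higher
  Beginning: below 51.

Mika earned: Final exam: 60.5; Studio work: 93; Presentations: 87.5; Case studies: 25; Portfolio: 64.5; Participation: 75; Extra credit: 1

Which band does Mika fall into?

Proficient

Weighted total:
  Final exam 60.5 × 0.08 = 4.84
  Studio work 93 × 0.29 = 26.97
  Presentations 87.5 × 0.05 = 4.375
  Case studies 25 × 0.07 = 1.75
  Portfolio 64.5 × 0.06 = 3.87
  Participation 75 × 0.45 = 33.75
Sum = 75.555
Extra credit: 75.555 + 1 = 76.555
76.555 is ≥ 71 and < 91 → Proficient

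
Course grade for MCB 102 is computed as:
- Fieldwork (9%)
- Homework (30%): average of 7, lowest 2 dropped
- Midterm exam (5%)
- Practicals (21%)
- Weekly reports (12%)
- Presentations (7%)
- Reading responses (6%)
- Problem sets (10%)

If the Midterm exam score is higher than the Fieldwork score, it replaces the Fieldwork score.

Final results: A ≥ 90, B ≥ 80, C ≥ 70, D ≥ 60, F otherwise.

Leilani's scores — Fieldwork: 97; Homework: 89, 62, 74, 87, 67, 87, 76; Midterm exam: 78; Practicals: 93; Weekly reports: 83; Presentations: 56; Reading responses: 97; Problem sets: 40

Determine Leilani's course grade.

Homework: drop 62, 67 → average of remaining 5 = 413/5 = 82.6
Midterm exam (78) ≤ Fieldwork (97), so Fieldwork stays at 97.
Weighted total:
  Fieldwork 97 × 0.09 = 8.73
  Homework 82.6 × 0.3 = 24.78
  Midterm exam 78 × 0.05 = 3.9
  Practicals 93 × 0.21 = 19.53
  Weekly reports 83 × 0.12 = 9.96
  Presentations 56 × 0.07 = 3.92
  Reading responses 97 × 0.06 = 5.82
  Problem sets 40 × 0.1 = 4
Sum = 80.64
80.64 is ≥ 80 and < 90 → B

B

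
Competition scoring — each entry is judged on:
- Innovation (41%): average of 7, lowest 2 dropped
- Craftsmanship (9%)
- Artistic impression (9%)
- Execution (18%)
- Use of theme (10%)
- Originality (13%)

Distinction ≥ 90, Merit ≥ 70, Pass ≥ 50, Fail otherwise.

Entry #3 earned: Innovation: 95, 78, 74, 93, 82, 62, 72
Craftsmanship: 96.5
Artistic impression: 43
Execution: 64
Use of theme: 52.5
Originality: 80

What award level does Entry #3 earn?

Merit

Innovation: drop 62, 72 → average of remaining 5 = 422/5 = 84.4
Weighted total:
  Innovation 84.4 × 0.41 = 34.604
  Craftsmanship 96.5 × 0.09 = 8.685
  Artistic impression 43 × 0.09 = 3.87
  Execution 64 × 0.18 = 11.52
  Use of theme 52.5 × 0.1 = 5.25
  Originality 80 × 0.13 = 10.4
Sum = 74.329
74.329 is ≥ 70 and < 90 → Merit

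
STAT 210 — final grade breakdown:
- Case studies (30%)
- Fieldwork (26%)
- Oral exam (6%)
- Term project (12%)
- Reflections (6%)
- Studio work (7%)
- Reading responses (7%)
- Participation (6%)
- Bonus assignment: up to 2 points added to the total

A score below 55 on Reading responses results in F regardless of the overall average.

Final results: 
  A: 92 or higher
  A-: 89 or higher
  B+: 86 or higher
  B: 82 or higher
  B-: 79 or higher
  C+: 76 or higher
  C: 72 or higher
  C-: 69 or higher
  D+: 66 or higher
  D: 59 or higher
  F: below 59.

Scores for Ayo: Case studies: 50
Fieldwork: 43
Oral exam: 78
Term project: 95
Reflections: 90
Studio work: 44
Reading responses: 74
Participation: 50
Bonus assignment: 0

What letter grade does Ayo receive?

F

Reading responses score 74 ≥ 55: minimum met.
Weighted total:
  Case studies 50 × 0.3 = 15
  Fieldwork 43 × 0.26 = 11.18
  Oral exam 78 × 0.06 = 4.68
  Term project 95 × 0.12 = 11.4
  Reflections 90 × 0.06 = 5.4
  Studio work 44 × 0.07 = 3.08
  Reading responses 74 × 0.07 = 5.18
  Participation 50 × 0.06 = 3
Sum = 58.92
Bonus assignment: 58.92 + 0 = 58.92
58.92 < 59 → F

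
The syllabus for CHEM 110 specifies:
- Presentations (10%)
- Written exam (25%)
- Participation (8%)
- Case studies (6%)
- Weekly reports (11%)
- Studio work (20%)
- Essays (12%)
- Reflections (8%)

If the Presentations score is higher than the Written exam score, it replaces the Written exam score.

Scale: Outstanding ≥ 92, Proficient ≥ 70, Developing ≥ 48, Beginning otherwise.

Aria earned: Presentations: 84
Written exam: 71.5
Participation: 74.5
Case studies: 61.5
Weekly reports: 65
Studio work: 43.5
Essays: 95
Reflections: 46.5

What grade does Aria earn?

Proficient

Presentations (84) > Written exam (71.5), so Written exam counts as 84.
Weighted total:
  Presentations 84 × 0.1 = 8.4
  Written exam 84 × 0.25 = 21
  Participation 74.5 × 0.08 = 5.96
  Case studies 61.5 × 0.06 = 3.69
  Weekly reports 65 × 0.11 = 7.15
  Studio work 43.5 × 0.2 = 8.7
  Essays 95 × 0.12 = 11.4
  Reflections 46.5 × 0.08 = 3.72
Sum = 70.02
70.02 is ≥ 70 and < 92 → Proficient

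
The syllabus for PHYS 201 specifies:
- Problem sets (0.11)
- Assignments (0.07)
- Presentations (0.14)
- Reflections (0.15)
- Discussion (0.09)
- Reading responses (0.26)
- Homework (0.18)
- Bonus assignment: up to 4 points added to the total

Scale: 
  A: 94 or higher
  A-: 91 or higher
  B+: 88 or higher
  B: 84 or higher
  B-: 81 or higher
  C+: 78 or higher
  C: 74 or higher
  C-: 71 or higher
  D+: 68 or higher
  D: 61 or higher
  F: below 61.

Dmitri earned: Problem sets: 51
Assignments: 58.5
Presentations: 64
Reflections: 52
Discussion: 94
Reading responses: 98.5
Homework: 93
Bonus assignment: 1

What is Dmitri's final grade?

C+

Weighted total:
  Problem sets 51 × 0.11 = 5.61
  Assignments 58.5 × 0.07 = 4.095
  Presentations 64 × 0.14 = 8.96
  Reflections 52 × 0.15 = 7.8
  Discussion 94 × 0.09 = 8.46
  Reading responses 98.5 × 0.26 = 25.61
  Homework 93 × 0.18 = 16.74
Sum = 77.275
Bonus assignment: 77.275 + 1 = 78.275
78.275 is ≥ 78 and < 81 → C+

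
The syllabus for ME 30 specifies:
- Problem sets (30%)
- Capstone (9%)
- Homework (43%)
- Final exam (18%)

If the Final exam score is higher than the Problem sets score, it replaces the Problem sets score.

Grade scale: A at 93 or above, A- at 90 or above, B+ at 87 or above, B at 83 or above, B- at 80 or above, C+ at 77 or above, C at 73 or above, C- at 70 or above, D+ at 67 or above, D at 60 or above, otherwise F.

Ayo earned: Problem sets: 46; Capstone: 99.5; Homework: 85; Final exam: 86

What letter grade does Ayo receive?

Final exam (86) > Problem sets (46), so Problem sets counts as 86.
Weighted total:
  Problem sets 86 × 0.3 = 25.8
  Capstone 99.5 × 0.09 = 8.955
  Homework 85 × 0.43 = 36.55
  Final exam 86 × 0.18 = 15.48
Sum = 86.785
86.785 is ≥ 83 and < 87 → B

B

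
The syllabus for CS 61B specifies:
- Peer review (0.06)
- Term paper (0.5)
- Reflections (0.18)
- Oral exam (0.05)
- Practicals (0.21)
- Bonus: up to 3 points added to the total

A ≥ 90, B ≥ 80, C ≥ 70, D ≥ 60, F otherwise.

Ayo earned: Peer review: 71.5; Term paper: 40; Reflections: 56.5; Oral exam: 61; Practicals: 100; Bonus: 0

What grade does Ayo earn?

Weighted total:
  Peer review 71.5 × 0.06 = 4.29
  Term paper 40 × 0.5 = 20
  Reflections 56.5 × 0.18 = 10.17
  Oral exam 61 × 0.05 = 3.05
  Practicals 100 × 0.21 = 21
Sum = 58.51
Bonus: 58.51 + 0 = 58.51
58.51 < 60 → F

F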